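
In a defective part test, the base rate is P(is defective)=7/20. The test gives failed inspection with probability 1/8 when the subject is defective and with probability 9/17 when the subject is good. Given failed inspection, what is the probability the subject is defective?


P(A) = P(A|B)P(B) + P(A|B')P(B') = 1/8*7/20 + 9/17*13/20 = 211/544
P(B|A) = P(A|B)P(B)/P(A) = (7/160)/(211/544) = 119/1055

119/1055


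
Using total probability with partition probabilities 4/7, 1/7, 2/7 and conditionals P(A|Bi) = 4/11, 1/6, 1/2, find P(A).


P(A) = P(A|B1)P(B1) + P(A|B2)P(B2) + P(A|B3)P(B3)
= 4/11*4/7 + 1/6*1/7 + 1/2*2/7
= 16/77 + 1/42 + 1/7 = 173/462

173/462


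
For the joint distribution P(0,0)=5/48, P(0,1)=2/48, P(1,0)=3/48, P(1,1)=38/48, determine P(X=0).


P(X=0) = P(0,0)+P(0,1) = 5/48 + 2/48 = 7/48

7/48


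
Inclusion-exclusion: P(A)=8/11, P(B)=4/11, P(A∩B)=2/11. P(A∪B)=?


P(A∪B) = P(A) + P(B) - P(A∩B)
= 8/11 + 4/11 - 2/11 = 10/11

10/11


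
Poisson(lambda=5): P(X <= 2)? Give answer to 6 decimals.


P(X<=2) = e^(-5)*5^0/0! + e^(-5)*5^1/1! + e^(-5)*5^2/2!
≈ 0.0067379470 + 0.0336897350 + 0.0842243375
= 0.1246520195
≈ 0.124652

0.124652


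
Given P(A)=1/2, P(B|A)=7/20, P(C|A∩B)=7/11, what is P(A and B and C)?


P(A∩B∩C) = P(A) * P(B|A) * P(C|A∩B)
= 1/2 * 7/20 * 7/11
= 7/40 * 7/11 = 49/440

49/440


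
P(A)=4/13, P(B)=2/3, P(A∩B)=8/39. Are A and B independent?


P(A)*P(B) = 4/13*2/3 = 8/39
P(A∩B) = 8/39, which equals P(A)P(B), so independent

Yes, A and B are independent


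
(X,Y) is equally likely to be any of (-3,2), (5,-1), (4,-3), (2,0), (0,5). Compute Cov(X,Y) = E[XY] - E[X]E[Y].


E[X]=8/5, E[Y]=3/5, E[XY]=-23/5
Cov(X,Y) = E[XY] - E[X]E[Y] = -23/5 - 8/5*3/5 = -139/25

-139/25


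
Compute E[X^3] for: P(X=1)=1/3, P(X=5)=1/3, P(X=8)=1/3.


E[X^3] = sum(x^3 * P(x))
= 1*1/3 + 125*1/3 + 512*1/3
= 638/3

638/3


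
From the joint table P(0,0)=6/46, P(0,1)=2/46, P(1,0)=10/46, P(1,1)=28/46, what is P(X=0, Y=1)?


Read from table: P(X=0, Y=1) = 2/46 = 1/23

1/23


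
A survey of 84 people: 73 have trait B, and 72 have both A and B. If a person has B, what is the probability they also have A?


P(A|B) = P(A∩B)/P(B) = (72/84)/(73/84) = 72/73

72/73


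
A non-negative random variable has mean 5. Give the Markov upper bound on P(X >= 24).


Markov: P(X >= a) <= E[X]/a
P(X >= 24) <= 5/24

5/24


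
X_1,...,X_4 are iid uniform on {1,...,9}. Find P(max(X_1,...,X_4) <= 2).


P(max <= 2) = P(all X_i <= 2) = (P(X_1 <= 2))^4
= (2/9)^4 = 16/6561

16/6561


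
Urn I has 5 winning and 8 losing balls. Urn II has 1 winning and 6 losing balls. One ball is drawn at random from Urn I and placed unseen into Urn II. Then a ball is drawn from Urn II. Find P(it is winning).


P(transfer winning) = 5/13; P(transfer losing) = 8/13
If winning transferred: Urn II has 2 winning of 8, so P(winning|winning moved) = 1/4
If losing transferred: Urn II has 1 winning of 8, so P(winning|losing moved) = 1/8
By total probability: P(winning) = 5/13*1/4 + 8/13*1/8 = 9/52

9/52


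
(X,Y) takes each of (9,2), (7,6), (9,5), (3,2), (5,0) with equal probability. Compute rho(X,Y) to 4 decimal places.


Cov(X,Y) = 2.4000, Var(X) = 5.4400, Var(Y) = 4.8000
rho = Cov/(sqrt(VarX)*sqrt(VarY)) = 0.4697

0.4697


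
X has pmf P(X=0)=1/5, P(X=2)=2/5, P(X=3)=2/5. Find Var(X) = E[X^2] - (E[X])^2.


E[X] = 2, E[X^2] = 26/5
Var(X) = E[X^2] - (E[X])^2 = 26/5 - (2)^2 = 6/5

6/5


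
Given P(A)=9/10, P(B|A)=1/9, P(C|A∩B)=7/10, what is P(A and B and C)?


P(A∩B∩C) = P(A) * P(B|A) * P(C|A∩B)
= 9/10 * 1/9 * 7/10
= 1/10 * 7/10 = 7/100

7/100


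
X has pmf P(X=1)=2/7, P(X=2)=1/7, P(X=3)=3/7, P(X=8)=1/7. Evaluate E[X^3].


E[X^3] = sum(x^3 * P(x))
= 1*2/7 + 8*1/7 + 27*3/7 + 512*1/7
= 603/7

603/7


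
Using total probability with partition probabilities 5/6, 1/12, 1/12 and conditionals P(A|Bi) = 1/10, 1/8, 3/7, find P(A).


P(A) = P(A|B1)P(B1) + P(A|B2)P(B2) + P(A|B3)P(B3)
= 1/10*5/6 + 1/8*1/12 + 3/7*1/12
= 1/12 + 1/96 + 1/28 = 29/224

29/224


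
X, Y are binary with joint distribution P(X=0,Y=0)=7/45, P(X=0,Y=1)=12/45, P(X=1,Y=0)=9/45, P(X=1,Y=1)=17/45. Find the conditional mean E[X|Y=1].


P(Y=1) = 29/45
E[X|Y=1] = (0*12 + 1*17)/29 = 17/29

17/29


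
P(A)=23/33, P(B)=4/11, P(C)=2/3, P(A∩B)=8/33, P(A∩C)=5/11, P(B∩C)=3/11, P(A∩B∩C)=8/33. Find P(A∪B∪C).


P(A∪B∪C) = P(A)+P(B)+P(C) - P(AB)-P(AC)-P(BC) + P(ABC)
= 23/33+4/11+2/3 - 8/33-5/11-3/11 + 8/33
= 1

1


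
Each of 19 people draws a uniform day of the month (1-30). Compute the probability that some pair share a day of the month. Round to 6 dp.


P(all different) = prod((30-i)/30 for i=0..18) = 0.000572
P(at least one match) = 1 - 0.000572 = 0.999428

0.999428


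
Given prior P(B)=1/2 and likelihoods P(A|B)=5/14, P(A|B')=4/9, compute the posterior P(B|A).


P(A) = P(A|B)P(B) + P(A|B')P(B') = 5/14*1/2 + 4/9*1/2 = 101/252
P(B|A) = P(A|B)P(B)/P(A) = (5/28)/(101/252) = 45/101

45/101


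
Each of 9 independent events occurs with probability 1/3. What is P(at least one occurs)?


P(at least one) = 1 - P(none)
P(none) = (1 - 1/3)^9 = (2/3)^9 = 512/19683
P(at least one) = 1 - 512/19683 = 19171/19683

19171/19683


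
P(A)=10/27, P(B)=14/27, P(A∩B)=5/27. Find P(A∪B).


P(A∪B) = P(A) + P(B) - P(A∩B)
= 10/27 + 14/27 - 5/27 = 19/27

19/27


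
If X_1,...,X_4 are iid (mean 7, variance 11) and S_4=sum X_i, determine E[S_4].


E[S_n] = n*E[X_1] = 4*7 = 28

28


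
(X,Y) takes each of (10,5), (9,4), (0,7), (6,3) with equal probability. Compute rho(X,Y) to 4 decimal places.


Cov(X,Y) = -3.6875, Var(X) = 15.1875, Var(Y) = 2.1875
rho = Cov/(sqrt(VarX)*sqrt(VarY)) = -0.6398

-0.6398


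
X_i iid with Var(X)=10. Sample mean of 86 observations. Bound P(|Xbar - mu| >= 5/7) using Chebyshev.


Var(Xbar) = Var(X)/n = 10/86
Chebyshev: P(|Xbar-mu| >= 5/7) <= Var(Xbar)/(5/7)^2 = (5/43)/(25/49) = 49/215

49/215


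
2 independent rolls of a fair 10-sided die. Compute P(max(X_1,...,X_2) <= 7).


P(max <= 7) = P(all X_i <= 7) = (P(X_1 <= 7))^2
= (7/10)^2 = 49/100

49/100


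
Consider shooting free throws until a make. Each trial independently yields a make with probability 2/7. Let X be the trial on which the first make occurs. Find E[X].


For geometric (trials until first success), E[X] = 1/p = 1/(2/7) = 7/2

7/2


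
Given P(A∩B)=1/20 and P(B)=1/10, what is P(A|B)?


P(A|B) = P(A∩B)/P(B) = (2/40)/(4/40) = 2/4 = 1/2

1/2


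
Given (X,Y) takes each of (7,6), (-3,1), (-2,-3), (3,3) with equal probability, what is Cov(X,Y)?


E[X]=5/4, E[Y]=7/4, E[XY]=27/2
Cov(X,Y) = E[XY] - E[X]E[Y] = 27/2 - 5/4*7/4 = 181/16

181/16


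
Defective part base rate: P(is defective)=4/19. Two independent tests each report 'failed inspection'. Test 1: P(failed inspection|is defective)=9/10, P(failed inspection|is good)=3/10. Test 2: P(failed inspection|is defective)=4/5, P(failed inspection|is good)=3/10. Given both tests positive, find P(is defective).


After test 1: P(+) = 9/10*4/19 + 3/10*15/19 = 81/190
P(B|+) = (18/95)/(81/190) = 4/9
After test 2 (use post1 as new prior): P(+) = 4/5*4/9 + 3/10*5/9 = 47/90
P(B|+,+) = (16/45)/(47/90) = 32/47

32/47


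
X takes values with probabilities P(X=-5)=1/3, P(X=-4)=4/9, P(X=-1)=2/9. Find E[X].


E[X] = sum(x * P(x))
= -5*1/3 - 4*4/9 - 1*2/9
= -11/3

-11/3


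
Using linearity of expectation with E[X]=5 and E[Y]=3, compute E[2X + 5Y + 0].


E[2X + 5Y + 0] = 2*E[X] + 5*E[Y] + 0
= (2)*(5) + (5)*(3) + (0)
= 10 + 15 + 0 = 25

25


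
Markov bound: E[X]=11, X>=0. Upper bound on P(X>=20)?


Markov: P(X >= a) <= E[X]/a
P(X >= 20) <= 11/20

11/20


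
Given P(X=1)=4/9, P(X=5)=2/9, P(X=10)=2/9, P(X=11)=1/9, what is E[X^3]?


E[X^3] = sum(g(x)*P(x))
= 1*4/9 + 125*2/9 + 1000*2/9 + 1331*1/9
= 1195/3

1195/3


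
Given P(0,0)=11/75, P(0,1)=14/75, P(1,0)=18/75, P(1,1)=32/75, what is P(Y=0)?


P(Y=0) = P(0,0)+P(1,0) = 11/75 + 18/75 = 29/75

29/75


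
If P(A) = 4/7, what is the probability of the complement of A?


P(A') = 1 - P(A) = 1 - 4/7 = 3/7

3/7


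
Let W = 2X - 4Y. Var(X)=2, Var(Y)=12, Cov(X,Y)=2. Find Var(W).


Var(2X - 4Y) = 2^2*Var(X) + (-4)^2*Var(Y) + 2*2*(-4)*Cov(X,Y)
= 4*2 + 16*12 - 16*2
= 8 + 192 - 32 = 168

168


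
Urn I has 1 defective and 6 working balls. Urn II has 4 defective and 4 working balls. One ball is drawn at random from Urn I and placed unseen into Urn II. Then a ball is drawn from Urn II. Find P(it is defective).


P(transfer defective) = 1/7; P(transfer working) = 6/7
If defective transferred: Urn II has 5 defective of 9, so P(defective|defective moved) = 5/9
If working transferred: Urn II has 4 defective of 9, so P(defective|working moved) = 4/9
By total probability: P(defective) = 1/7*5/9 + 6/7*4/9 = 29/63

29/63


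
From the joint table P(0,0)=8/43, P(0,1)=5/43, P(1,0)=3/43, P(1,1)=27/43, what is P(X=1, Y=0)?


Read from table: P(X=1, Y=0) = 3/43

3/43


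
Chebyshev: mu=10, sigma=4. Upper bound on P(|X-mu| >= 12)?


k = 12/4 = 3
Chebyshev: P(|X-mu| >= k*sigma) <= 1/k^2 = 1/3^2 = 1/9

1/9


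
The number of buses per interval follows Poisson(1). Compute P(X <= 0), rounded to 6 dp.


P(X<=0) = e^(-1)*1^0/0!
≈ 0.3678794412
≈ 0.367879

0.367879


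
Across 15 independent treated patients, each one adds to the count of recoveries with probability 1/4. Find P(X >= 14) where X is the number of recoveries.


P(X>=14) = P(X=14) + P(X=15)
= 45/1073741824 + 1/1073741824
= 23/536870912

23/536870912


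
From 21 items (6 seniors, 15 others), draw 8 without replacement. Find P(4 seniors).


P(X=4) = C(6,4)*C(15,4) / C(21,8)
= 15*1365 / 203490
= 20475/203490 = 65/646

65/646


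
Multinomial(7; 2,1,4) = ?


7! = 5040
Denominator: 2!=2 * 1!=1 * 4!=24
Coefficient = 5040 / 48 = 105

105


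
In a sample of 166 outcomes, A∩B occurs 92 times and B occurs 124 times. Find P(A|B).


P(A|B) = P(A∩B)/P(B) = (92/166)/(124/166) = 92/124 = 23/31

23/31


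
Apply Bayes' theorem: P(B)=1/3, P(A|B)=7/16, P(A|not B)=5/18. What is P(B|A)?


P(A) = P(A|B)P(B) + P(A|B')P(B') = 7/16*1/3 + 5/18*2/3 = 143/432
P(B|A) = P(A|B)P(B)/P(A) = (7/48)/(143/432) = 63/143

63/143


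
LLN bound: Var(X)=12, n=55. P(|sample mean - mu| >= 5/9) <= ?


Var(Xbar) = Var(X)/n = 12/55
Chebyshev: P(|Xbar-mu| >= 5/9) <= Var(Xbar)/(5/9)^2 = (12/55)/(25/81) = 972/1375

972/1375


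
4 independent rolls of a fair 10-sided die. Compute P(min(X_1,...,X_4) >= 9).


P(min >= 9) = P(all X_i >= 9) = (P(X_1 >= 9))^4
= (2/10)^4 = (1/5)^4 = 1/625

1/625


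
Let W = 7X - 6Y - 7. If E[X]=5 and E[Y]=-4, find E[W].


E[7X - 6Y - 7] = 7*E[X] - 6*E[Y] - 7
= (7)*(5) + (-6)*(-4) + (-7)
= 35 + 24 - 7 = 52

52


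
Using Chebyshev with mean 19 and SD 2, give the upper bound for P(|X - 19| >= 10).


k = 10/2 = 5
Chebyshev: P(|X-mu| >= k*sigma) <= 1/k^2 = 1/5^2 = 1/25

1/25


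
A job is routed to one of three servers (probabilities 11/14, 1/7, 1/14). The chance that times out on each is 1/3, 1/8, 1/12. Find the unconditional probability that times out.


P(A) = P(A|B1)P(B1) + P(A|B2)P(B2) + P(A|B3)P(B3)
= 1/3*11/14 + 1/8*1/7 + 1/12*1/14
= 11/42 + 1/56 + 1/168 = 2/7

2/7


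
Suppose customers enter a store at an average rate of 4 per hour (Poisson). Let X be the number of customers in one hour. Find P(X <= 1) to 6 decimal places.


P(X<=1) = e^(-4)*4^0/0! + e^(-4)*4^1/1!
≈ 0.0183156389 + 0.0732625556
= 0.0915781945
≈ 0.091578

0.091578


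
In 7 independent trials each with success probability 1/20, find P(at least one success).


P(at least one) = 1 - P(none)
P(none) = (1 - 1/20)^7 = (19/20)^7 = 893871739/1280000000
P(at least one) = 1 - 893871739/1280000000 = 386128261/1280000000

386128261/1280000000


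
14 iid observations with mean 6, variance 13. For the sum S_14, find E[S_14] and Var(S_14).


E[S_n] = n*mu = 14*6 = 84
Var(S_n) = n*sigma^2 = 14*13 = 182

E[S_14]=84, Var(S_14)=182


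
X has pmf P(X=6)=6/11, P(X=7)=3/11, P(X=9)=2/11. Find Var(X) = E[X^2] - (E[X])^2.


E[X] = 75/11, E[X^2] = 525/11
Var(X) = E[X^2] - (E[X])^2 = 525/11 - (75/11)^2 = 150/121

150/121


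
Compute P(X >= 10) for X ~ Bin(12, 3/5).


P(X>=10) = P(X=10) + P(X=11) + P(X=12)
= 15588936/244140625 + 4251528/244140625 + 531441/244140625
= 4074381/48828125

4074381/48828125


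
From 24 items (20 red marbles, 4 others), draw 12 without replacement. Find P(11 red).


P(X=11) = C(20,11)*C(4,1) / C(24,12)
= 167960*4 / 2704156
= 671840/2704156 = 40/161

40/161


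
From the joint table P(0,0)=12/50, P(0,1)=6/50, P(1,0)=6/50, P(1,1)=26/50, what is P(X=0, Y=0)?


Read from table: P(X=0, Y=0) = 12/50 = 6/25

6/25


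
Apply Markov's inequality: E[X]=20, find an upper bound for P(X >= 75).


Markov: P(X >= a) <= E[X]/a
P(X >= 75) <= 20/75 = 4/15

4/15


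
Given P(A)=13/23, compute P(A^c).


P(A') = 1 - P(A) = 1 - 13/23 = 10/23

10/23


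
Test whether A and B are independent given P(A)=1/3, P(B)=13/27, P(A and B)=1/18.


P(A)*P(B) = 1/3*13/27 = 13/81
P(A∩B) = 1/18 != 13/81, so not independent

No, A and B are not independent


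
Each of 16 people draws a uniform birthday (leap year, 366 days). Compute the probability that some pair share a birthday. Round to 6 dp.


P(all different) = prod((366-i)/366 for i=0..15) = 0.717059
P(at least one match) = 1 - 0.717059 = 0.282941

0.282941


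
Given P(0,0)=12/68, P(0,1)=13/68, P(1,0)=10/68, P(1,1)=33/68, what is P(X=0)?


P(X=0) = P(0,0)+P(0,1) = 12/68 + 13/68 = 25/68

25/68


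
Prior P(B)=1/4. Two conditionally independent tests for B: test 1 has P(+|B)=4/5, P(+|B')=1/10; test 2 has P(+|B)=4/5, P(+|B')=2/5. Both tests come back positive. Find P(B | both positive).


After test 1: P(+) = 4/5*1/4 + 1/10*3/4 = 11/40
P(B|+) = (1/5)/(11/40) = 8/11
After test 2 (use post1 as new prior): P(+) = 4/5*8/11 + 2/5*3/11 = 38/55
P(B|+,+) = (32/55)/(38/55) = 16/19

16/19


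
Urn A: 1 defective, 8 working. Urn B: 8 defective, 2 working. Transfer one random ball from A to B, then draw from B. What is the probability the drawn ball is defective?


P(transfer defective) = 1/9; P(transfer working) = 8/9
If defective transferred: Urn II has 9 defective of 11, so P(defective|defective moved) = 9/11
If working transferred: Urn II has 8 defective of 11, so P(defective|working moved) = 8/11
By total probability: P(defective) = 1/9*9/11 + 8/9*8/11 = 73/99

73/99


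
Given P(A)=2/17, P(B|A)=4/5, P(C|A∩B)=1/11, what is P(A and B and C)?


P(A∩B∩C) = P(A) * P(B|A) * P(C|A∩B)
= 2/17 * 4/5 * 1/11
= 8/85 * 1/11 = 8/935

8/935


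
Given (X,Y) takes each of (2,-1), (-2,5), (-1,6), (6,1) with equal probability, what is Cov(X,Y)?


E[X]=5/4, E[Y]=11/4, E[XY]=-3
Cov(X,Y) = E[XY] - E[X]E[Y] = -3 - 5/4*11/4 = -103/16

-103/16


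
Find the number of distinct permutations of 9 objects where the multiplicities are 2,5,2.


9! = 362880
Denominator: 2!=2 * 5!=120 * 2!=2
Coefficient = 362880 / 480 = 756

756


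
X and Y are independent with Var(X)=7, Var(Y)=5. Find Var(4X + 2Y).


Independence => Cov(X,Y)=0
Var(4X + 2Y) = 4^2*Var(X) + 2^2*Var(Y)
= 16*7 + 4*5 = 132

132


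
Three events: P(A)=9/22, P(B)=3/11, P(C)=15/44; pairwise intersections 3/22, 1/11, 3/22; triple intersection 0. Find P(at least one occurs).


P(A∪B∪C) = P(A)+P(B)+P(C) - P(AB)-P(AC)-P(BC) + P(ABC)
= 9/22+3/11+15/44 - 3/22-1/11-3/22 + 0
= 29/44

29/44


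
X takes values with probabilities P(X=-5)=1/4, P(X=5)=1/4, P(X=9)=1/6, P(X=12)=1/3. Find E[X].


E[X] = sum(x * P(x))
= -5*1/4 + 5*1/4 + 9*1/6 + 12*1/3
= 11/2

11/2


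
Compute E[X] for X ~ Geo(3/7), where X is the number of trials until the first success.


For geometric (trials until first success), E[X] = 1/p = 1/(3/7) = 7/3

7/3


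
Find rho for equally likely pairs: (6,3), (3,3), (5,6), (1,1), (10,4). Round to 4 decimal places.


Cov(X,Y) = 2.6000, Var(X) = 9.2000, Var(Y) = 2.6400
rho = Cov/(sqrt(VarX)*sqrt(VarY)) = 0.5276

0.5276


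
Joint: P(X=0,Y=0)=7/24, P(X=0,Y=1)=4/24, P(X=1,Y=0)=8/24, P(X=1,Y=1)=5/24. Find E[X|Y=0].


P(Y=0) = 15/24
E[X|Y=0] = (0*7 + 1*8)/15 = 8/15

8/15


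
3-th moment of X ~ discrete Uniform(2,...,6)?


E[X^3] = (1/5) * sum(x^3 for x=2..6)
= 440/5 = 88

88


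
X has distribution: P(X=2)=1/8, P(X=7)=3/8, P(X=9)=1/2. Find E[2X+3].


E[2X+3] = sum(g(x)*P(x))
= 7*1/8 + 17*3/8 + 21*1/2
= 71/4

71/4


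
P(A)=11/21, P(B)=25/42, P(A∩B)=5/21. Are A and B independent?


P(A)*P(B) = 11/21*25/42 = 275/882
P(A∩B) = 5/21 != 275/882, so not independent

No, A and B are not independent


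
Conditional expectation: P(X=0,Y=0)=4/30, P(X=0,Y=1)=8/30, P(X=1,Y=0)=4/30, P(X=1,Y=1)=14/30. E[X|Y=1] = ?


P(Y=1) = 22/30
E[X|Y=1] = (0*8 + 1*14)/22 = 14/22 = 7/11

7/11


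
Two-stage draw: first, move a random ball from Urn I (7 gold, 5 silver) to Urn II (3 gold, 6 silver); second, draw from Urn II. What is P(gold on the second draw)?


P(transfer gold) = 7/12; P(transfer silver) = 5/12
If gold transferred: Urn II has 4 gold of 10, so P(gold|gold moved) = 2/5
If silver transferred: Urn II has 3 gold of 10, so P(gold|silver moved) = 3/10
By total probability: P(gold) = 7/12*2/5 + 5/12*3/10 = 43/120

43/120


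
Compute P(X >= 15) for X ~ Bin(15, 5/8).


P(X>=15) = P(X=15)
= 30517578125/35184372088832
= 30517578125/35184372088832

30517578125/35184372088832


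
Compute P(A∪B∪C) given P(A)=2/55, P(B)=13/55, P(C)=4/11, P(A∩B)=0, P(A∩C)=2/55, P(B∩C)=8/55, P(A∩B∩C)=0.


P(A∪B∪C) = P(A)+P(B)+P(C) - P(AB)-P(AC)-P(BC) + P(ABC)
= 2/55+13/55+4/11 - 0-2/55-8/55 + 0
= 5/11

5/11


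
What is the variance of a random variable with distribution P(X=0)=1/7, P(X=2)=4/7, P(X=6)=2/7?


E[X] = 20/7, E[X^2] = 88/7
Var(X) = E[X^2] - (E[X])^2 = 88/7 - (20/7)^2 = 216/49

216/49


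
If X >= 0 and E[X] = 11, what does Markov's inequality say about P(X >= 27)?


Markov: P(X >= a) <= E[X]/a
P(X >= 27) <= 11/27

11/27


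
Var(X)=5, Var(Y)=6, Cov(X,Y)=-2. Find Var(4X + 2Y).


Var(4X + 2Y) = 4^2*Var(X) + 2^2*Var(Y) + 2*4*2*Cov(X,Y)
= 16*5 + 4*6 + 16*(-2)
= 80 + 24 - 32 = 72

72


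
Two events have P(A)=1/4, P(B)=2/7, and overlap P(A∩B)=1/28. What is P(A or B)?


P(A∪B) = P(A) + P(B) - P(A∩B)
= 1/4 + 2/7 - 1/28 = 1/2

1/2


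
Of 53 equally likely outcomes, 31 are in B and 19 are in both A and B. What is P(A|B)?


P(A|B) = P(A∩B)/P(B) = (19/53)/(31/53) = 19/31

19/31


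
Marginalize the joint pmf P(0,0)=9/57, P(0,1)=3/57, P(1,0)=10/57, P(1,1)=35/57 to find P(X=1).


P(X=1) = P(1,0)+P(1,1) = 10/57 + 35/57 = 45/57 = 15/19

15/19


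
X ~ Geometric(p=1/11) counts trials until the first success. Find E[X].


For geometric (trials until first success), E[X] = 1/p = 1/(1/11) = 11

11


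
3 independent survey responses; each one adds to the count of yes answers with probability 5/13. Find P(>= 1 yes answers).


P(at least one) = 1 - P(none)
P(none) = (1 - 5/13)^3 = (8/13)^3 = 512/2197
P(at least one) = 1 - 512/2197 = 1685/2197

1685/2197


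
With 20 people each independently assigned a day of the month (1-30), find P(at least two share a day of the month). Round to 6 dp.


P(all different) = prod((30-i)/30 for i=0..19) = 0.000210
P(at least one match) = 1 - 0.000210 = 0.999790

0.999790


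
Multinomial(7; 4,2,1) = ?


7! = 5040
Denominator: 4!=24 * 2!=2 * 1!=1
Coefficient = 5040 / 48 = 105

105


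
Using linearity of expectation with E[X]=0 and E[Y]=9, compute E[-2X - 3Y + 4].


E[-2X - 3Y + 4] = -2*E[X] - 3*E[Y] + 4
= (-2)*(0) + (-3)*(9) + (4)
= 0 - 27 + 4 = -23

-23


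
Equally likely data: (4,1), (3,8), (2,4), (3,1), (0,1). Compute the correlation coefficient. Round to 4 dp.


Cov(X,Y) = 0.6000, Var(X) = 1.8400, Var(Y) = 7.6000
rho = Cov/(sqrt(VarX)*sqrt(VarY)) = 0.1604

0.1604


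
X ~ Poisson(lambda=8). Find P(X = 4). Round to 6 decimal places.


P(X=4) = e^(-8) * 8^4 / 4!
≈ 0.0003354626279 * 4096 / 24
≈ 0.057252

0.057252


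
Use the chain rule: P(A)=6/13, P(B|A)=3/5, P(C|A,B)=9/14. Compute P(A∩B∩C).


P(A∩B∩C) = P(A) * P(B|A) * P(C|A∩B)
= 6/13 * 3/5 * 9/14
= 18/65 * 9/14 = 81/455

81/455


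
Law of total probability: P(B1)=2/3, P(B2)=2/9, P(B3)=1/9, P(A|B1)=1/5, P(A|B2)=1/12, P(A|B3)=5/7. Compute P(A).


P(A) = P(A|B1)P(B1) + P(A|B2)P(B2) + P(A|B3)P(B3)
= 1/5*2/3 + 1/12*2/9 + 5/7*1/9
= 2/15 + 1/54 + 5/63 = 437/1890

437/1890


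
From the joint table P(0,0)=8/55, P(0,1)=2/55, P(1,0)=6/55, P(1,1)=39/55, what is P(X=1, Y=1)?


Read from table: P(X=1, Y=1) = 39/55

39/55


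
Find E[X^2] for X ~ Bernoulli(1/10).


For Bernoulli: X in {0,1}
E[X^2] = 0^2*(1-1/10) + 1^2*1/10 = 1/10

1/10


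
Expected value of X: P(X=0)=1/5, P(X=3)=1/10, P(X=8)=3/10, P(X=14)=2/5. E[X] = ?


E[X] = sum(x * P(x))
= 0*1/5 + 3*1/10 + 8*3/10 + 14*2/5
= 83/10

83/10


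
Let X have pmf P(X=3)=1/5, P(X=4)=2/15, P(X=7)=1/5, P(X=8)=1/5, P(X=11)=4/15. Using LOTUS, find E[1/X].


E[1/X] = sum(g(x)*P(x))
= 1/3*1/5 + 1/4*2/15 + 1/7*1/5 + 1/8*1/5 + 1/11*4/15
= 1643/9240

1643/9240


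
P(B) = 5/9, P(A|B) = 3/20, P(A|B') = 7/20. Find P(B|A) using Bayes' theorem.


P(A) = P(A|B)P(B) + P(A|B')P(B') = 3/20*5/9 + 7/20*4/9 = 43/180
P(B|A) = P(A|B)P(B)/P(A) = (1/12)/(43/180) = 15/43

15/43


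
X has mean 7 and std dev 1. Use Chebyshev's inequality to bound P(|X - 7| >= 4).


k = 4/1 = 4
Chebyshev: P(|X-mu| >= k*sigma) <= 1/k^2 = 1/4^2 = 1/16

1/16


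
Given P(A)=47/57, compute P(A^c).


P(A') = 1 - P(A) = 1 - 47/57 = 10/57

10/57


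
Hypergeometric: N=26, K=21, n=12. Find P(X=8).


P(X=8) = C(21,8)*C(5,4) / C(26,12)
= 203490*5 / 9657700
= 1017450/9657700 = 63/598

63/598


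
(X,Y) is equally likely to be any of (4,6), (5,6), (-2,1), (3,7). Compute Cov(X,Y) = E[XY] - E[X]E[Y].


E[X]=5/2, E[Y]=5, E[XY]=73/4
Cov(X,Y) = E[XY] - E[X]E[Y] = 73/4 - 5/2*5 = 23/4

23/4


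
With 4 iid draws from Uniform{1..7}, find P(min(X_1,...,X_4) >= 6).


P(min >= 6) = P(all X_i >= 6) = (P(X_1 >= 6))^4
= (2/7)^4 = 16/2401

16/2401


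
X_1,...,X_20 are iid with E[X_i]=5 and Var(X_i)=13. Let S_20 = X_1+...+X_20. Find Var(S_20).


By independence, Var(S_n) = n*Var(X_1) = 20*13 = 260

260


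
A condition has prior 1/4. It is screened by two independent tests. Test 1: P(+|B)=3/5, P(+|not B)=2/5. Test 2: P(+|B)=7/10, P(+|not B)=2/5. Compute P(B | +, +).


After test 1: P(+) = 3/5*1/4 + 2/5*3/4 = 9/20
P(B|+) = (3/20)/(9/20) = 1/3
After test 2 (use post1 as new prior): P(+) = 7/10*1/3 + 2/5*2/3 = 1/2
P(B|+,+) = (7/30)/(1/2) = 7/15

7/15


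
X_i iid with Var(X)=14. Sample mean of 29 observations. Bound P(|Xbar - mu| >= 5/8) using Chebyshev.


Var(Xbar) = Var(X)/n = 14/29
Chebyshev: P(|Xbar-mu| >= 5/8) <= Var(Xbar)/(5/8)^2 = (14/29)/(25/64) = 896/725
Bound exceeds 1, so trivial bound: 1

1


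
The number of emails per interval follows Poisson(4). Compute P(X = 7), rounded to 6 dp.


P(X=7) = e^(-4) * 4^7 / 7!
≈ 0.01831563889 * 16384 / 5040
≈ 0.059540

0.059540


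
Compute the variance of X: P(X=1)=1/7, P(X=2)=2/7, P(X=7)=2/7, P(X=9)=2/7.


E[X] = 37/7, E[X^2] = 269/7
Var(X) = E[X^2] - (E[X])^2 = 269/7 - (37/7)^2 = 514/49

514/49


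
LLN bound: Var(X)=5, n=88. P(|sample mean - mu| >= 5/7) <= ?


Var(Xbar) = Var(X)/n = 5/88
Chebyshev: P(|Xbar-mu| >= 5/7) <= Var(Xbar)/(5/7)^2 = (5/88)/(25/49) = 49/440

49/440


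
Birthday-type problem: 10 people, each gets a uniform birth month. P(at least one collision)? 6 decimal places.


P(all different) = prod((12-i)/12 for i=0..9) = 0.003868
P(at least one match) = 1 - 0.003868 = 0.996132

0.996132


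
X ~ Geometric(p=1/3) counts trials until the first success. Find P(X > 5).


P(X > 5) = P(first 5 trials all fail) = (1-p)^5 = (2/3)^5 = 32/243

32/243


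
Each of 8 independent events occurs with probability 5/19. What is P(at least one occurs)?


P(at least one) = 1 - P(none)
P(none) = (1 - 5/19)^8 = (14/19)^8 = 1475789056/16983563041
P(at least one) = 1 - 1475789056/16983563041 = 15507773985/16983563041

15507773985/16983563041


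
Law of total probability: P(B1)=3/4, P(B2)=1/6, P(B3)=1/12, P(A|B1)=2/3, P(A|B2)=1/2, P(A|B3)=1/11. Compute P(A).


P(A) = P(A|B1)P(B1) + P(A|B2)P(B2) + P(A|B3)P(B3)
= 2/3*3/4 + 1/2*1/6 + 1/11*1/12
= 1/2 + 1/12 + 1/132 = 13/22

13/22


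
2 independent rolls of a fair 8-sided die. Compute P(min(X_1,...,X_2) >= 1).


P(min >= 1) = P(all X_i >= 1) = (P(X_1 >= 1))^2
= (8/8)^2 = 1^2 = 1

1


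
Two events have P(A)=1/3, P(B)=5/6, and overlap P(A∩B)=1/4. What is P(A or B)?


P(A∪B) = P(A) + P(B) - P(A∩B)
= 1/3 + 5/6 - 1/4 = 11/12

11/12


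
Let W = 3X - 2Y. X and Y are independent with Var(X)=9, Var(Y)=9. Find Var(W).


Independence => Cov(X,Y)=0
Var(3X - 2Y) = 3^2*Var(X) + (-2)^2*Var(Y)
= 9*9 + 4*9 = 117

117


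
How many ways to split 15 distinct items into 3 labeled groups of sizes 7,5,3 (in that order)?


15! = 1307674368000
Denominator: 7!=5040 * 5!=120 * 3!=6
Coefficient = 1307674368000 / 3628800 = 360360

360360


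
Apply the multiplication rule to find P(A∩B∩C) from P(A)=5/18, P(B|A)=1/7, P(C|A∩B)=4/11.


P(A∩B∩C) = P(A) * P(B|A) * P(C|A∩B)
= 5/18 * 1/7 * 4/11
= 5/126 * 4/11 = 10/693

10/693


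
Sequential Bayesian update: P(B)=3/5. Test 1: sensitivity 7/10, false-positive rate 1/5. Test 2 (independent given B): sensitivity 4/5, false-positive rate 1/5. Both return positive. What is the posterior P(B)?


After test 1: P(+) = 7/10*3/5 + 1/5*2/5 = 1/2
P(B|+) = (21/50)/(1/2) = 21/25
After test 2 (use post1 as new prior): P(+) = 4/5*21/25 + 1/5*4/25 = 88/125
P(B|+,+) = (84/125)/(88/125) = 21/22

21/22


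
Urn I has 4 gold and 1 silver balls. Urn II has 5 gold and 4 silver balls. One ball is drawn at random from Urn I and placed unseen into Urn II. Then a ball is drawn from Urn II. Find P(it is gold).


P(transfer gold) = 4/5; P(transfer silver) = 1/5
If gold transferred: Urn II has 6 gold of 10, so P(gold|gold moved) = 3/5
If silver transferred: Urn II has 5 gold of 10, so P(gold|silver moved) = 1/2
By total probability: P(gold) = 4/5*3/5 + 1/5*1/2 = 29/50

29/50


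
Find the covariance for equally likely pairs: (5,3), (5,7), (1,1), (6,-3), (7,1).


E[X]=24/5, E[Y]=9/5, E[XY]=8
Cov(X,Y) = E[XY] - E[X]E[Y] = 8 - 24/5*9/5 = -16/25

-16/25


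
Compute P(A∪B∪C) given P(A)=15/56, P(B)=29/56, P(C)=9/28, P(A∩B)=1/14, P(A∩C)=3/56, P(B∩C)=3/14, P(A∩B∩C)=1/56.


P(A∪B∪C) = P(A)+P(B)+P(C) - P(AB)-P(AC)-P(BC) + P(ABC)
= 15/56+29/56+9/28 - 1/14-3/56-3/14 + 1/56
= 11/14

11/14


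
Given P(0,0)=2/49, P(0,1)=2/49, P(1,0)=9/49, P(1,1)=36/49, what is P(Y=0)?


P(Y=0) = P(0,0)+P(1,0) = 2/49 + 9/49 = 11/49

11/49


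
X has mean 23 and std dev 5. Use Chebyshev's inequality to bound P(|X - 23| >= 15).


k = 15/5 = 3
Chebyshev: P(|X-mu| >= k*sigma) <= 1/k^2 = 1/3^2 = 1/9

1/9


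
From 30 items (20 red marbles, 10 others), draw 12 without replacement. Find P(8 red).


P(X=8) = C(20,8)*C(10,4) / C(30,12)
= 125970*210 / 86493225
= 26453700/86493225 = 204/667

204/667


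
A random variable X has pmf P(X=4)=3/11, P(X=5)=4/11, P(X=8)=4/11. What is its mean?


E[X] = sum(x * P(x))
= 4*3/11 + 5*4/11 + 8*4/11
= 64/11

64/11


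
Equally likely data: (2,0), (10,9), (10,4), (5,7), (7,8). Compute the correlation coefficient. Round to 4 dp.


Cov(X,Y) = 6.1200, Var(X) = 9.3600, Var(Y) = 10.6400
rho = Cov/(sqrt(VarX)*sqrt(VarY)) = 0.6133

0.6133


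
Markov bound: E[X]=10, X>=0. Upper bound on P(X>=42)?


Markov: P(X >= a) <= E[X]/a
P(X >= 42) <= 10/42 = 5/21

5/21


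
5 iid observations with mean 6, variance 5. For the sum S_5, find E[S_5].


E[S_n] = n*E[X_1] = 5*6 = 30

30


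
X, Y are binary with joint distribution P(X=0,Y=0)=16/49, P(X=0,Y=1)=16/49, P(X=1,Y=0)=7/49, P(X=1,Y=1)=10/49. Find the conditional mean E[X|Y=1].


P(Y=1) = 26/49
E[X|Y=1] = (0*16 + 1*10)/26 = 10/26 = 5/13

5/13


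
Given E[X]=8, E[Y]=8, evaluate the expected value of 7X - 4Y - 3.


E[7X - 4Y - 3] = 7*E[X] - 4*E[Y] - 3
= (7)*(8) + (-4)*(8) + (-3)
= 56 - 32 - 3 = 21

21


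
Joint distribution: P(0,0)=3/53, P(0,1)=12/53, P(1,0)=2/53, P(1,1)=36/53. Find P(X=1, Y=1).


Read from table: P(X=1, Y=1) = 36/53

36/53


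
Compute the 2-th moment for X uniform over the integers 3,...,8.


E[X^2] = (1/6) * sum(x^2 for x=3..8)
= 199/6

199/6


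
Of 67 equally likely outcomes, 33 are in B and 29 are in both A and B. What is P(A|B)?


P(A|B) = P(A∩B)/P(B) = (29/67)/(33/67) = 29/33

29/33


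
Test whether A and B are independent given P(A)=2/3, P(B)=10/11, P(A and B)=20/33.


P(A)*P(B) = 2/3*10/11 = 20/33
P(A∩B) = 20/33, which equals P(A)P(B), so independent

Yes, A and B are independent


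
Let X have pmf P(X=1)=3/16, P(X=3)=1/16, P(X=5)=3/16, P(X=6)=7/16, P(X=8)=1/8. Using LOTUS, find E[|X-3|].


E[|X-3|] = sum(g(x)*P(x))
= 2*3/16 + 0*1/16 + 2*3/16 + 3*7/16 + 5*1/8
= 43/16

43/16


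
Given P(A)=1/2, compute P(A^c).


P(A') = 1 - P(A) = 1 - 1/2 = 1/2

1/2


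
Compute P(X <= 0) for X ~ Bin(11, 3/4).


P(X<=0) = P(X=0)
= 1/4194304
= 1/4194304

1/4194304


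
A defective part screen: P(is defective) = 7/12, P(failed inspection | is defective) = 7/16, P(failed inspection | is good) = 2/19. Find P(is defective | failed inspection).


P(A) = P(A|B)P(B) + P(A|B')P(B') = 7/16*7/12 + 2/19*5/12 = 1091/3648
P(B|A) = P(A|B)P(B)/P(A) = (49/192)/(1091/3648) = 931/1091

931/1091


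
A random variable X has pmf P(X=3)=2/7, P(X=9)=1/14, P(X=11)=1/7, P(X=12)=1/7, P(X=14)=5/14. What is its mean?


E[X] = sum(x * P(x))
= 3*2/7 + 9*1/14 + 11*1/7 + 12*1/7 + 14*5/14
= 137/14

137/14


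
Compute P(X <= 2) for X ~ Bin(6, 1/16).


P(X<=2) = P(X=0) + P(X=1) + P(X=2)
= 11390625/16777216 + 2278125/8388608 + 759375/16777216
= 8353125/8388608

8353125/8388608


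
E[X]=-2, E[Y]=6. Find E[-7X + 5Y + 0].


E[-7X + 5Y + 0] = -7*E[X] + 5*E[Y] + 0
= (-7)*(-2) + (5)*(6) + (0)
= 14 + 30 + 0 = 44

44


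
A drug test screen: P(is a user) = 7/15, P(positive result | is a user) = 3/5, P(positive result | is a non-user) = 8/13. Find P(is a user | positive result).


P(A) = P(A|B)P(B) + P(A|B')P(B') = 3/5*7/15 + 8/13*8/15 = 593/975
P(B|A) = P(A|B)P(B)/P(A) = (7/25)/(593/975) = 273/593

273/593


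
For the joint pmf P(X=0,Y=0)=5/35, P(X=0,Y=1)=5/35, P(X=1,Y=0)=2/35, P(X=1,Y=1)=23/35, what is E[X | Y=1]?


P(Y=1) = 28/35
E[X|Y=1] = (0*5 + 1*23)/28 = 23/28

23/28


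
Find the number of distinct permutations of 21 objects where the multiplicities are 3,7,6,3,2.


21! = 51090942171709440000
Denominator: 3!=6 * 7!=5040 * 6!=720 * 3!=6 * 2!=2
Coefficient = 51090942171709440000 / 261273600 = 195545750400

195545750400


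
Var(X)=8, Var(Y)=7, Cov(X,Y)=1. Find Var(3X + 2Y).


Var(3X + 2Y) = 3^2*Var(X) + 2^2*Var(Y) + 2*3*2*Cov(X,Y)
= 9*8 + 4*7 + 12*1
= 72 + 28 + 12 = 112

112


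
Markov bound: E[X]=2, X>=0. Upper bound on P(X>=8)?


Markov: P(X >= a) <= E[X]/a
P(X >= 8) <= 2/8 = 1/4

1/4


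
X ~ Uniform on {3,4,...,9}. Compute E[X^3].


E[X^3] = (1/7) * sum(x^3 for x=3..9)
= 2016/7 = 288

288


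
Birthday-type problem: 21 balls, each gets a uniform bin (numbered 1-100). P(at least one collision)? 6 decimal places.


P(all different) = prod((100-i)/100 for i=0..20) = 0.104320
P(at least one match) = 1 - 0.104320 = 0.895680

0.895680


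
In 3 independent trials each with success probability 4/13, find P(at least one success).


P(at least one) = 1 - P(none)
P(none) = (1 - 4/13)^3 = (9/13)^3 = 729/2197
P(at least one) = 1 - 729/2197 = 1468/2197

1468/2197


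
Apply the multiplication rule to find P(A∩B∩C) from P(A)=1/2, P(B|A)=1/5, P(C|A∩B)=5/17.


P(A∩B∩C) = P(A) * P(B|A) * P(C|A∩B)
= 1/2 * 1/5 * 5/17
= 1/10 * 5/17 = 1/34

1/34


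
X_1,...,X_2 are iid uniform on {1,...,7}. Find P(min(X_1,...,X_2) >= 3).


P(min >= 3) = P(all X_i >= 3) = (P(X_1 >= 3))^2
= (5/7)^2 = 25/49

25/49


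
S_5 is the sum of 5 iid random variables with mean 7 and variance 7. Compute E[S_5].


E[S_n] = n*E[X_1] = 5*7 = 35

35


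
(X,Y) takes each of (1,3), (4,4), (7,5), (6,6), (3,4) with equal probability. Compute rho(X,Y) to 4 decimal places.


Cov(X,Y) = 1.9200, Var(X) = 4.5600, Var(Y) = 1.0400
rho = Cov/(sqrt(VarX)*sqrt(VarY)) = 0.8817

0.8817


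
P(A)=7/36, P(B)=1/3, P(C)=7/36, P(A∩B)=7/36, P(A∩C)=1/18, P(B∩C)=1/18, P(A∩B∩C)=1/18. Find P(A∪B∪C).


P(A∪B∪C) = P(A)+P(B)+P(C) - P(AB)-P(AC)-P(BC) + P(ABC)
= 7/36+1/3+7/36 - 7/36-1/18-1/18 + 1/18
= 17/36

17/36


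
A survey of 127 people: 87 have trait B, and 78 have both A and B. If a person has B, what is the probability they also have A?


P(A|B) = P(A∩B)/P(B) = (78/127)/(87/127) = 78/87 = 26/29

26/29


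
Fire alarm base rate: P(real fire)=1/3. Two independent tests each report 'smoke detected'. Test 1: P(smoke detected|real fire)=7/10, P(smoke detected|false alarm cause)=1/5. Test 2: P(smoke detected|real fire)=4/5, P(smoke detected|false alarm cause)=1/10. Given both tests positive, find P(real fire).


After test 1: P(+) = 7/10*1/3 + 1/5*2/3 = 11/30
P(B|+) = (7/30)/(11/30) = 7/11
After test 2 (use post1 as new prior): P(+) = 4/5*7/11 + 1/10*4/11 = 6/11
P(B|+,+) = (28/55)/(6/11) = 14/15

14/15


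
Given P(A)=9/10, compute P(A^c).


P(A') = 1 - P(A) = 1 - 9/10 = 1/10

1/10


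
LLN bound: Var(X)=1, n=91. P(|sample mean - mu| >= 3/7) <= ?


Var(Xbar) = Var(X)/n = 1/91
Chebyshev: P(|Xbar-mu| >= 3/7) <= Var(Xbar)/(3/7)^2 = (1/91)/(9/49) = 7/117

7/117


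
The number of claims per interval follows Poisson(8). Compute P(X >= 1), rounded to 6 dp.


P(X>=1) = 1 - P(X<=0) = 1 - (e^(-8)*8^0/0!)
≈ 1 - 0.0003354626 = 0.9996645374
≈ 0.999665

0.999665


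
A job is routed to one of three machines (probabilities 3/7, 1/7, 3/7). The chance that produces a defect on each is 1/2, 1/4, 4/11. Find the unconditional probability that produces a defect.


P(A) = P(A|B1)P(B1) + P(A|B2)P(B2) + P(A|B3)P(B3)
= 1/2*3/7 + 1/4*1/7 + 4/11*3/7
= 3/14 + 1/28 + 12/77 = 125/308

125/308


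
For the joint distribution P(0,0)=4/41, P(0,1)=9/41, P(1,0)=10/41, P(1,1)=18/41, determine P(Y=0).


P(Y=0) = P(0,0)+P(1,0) = 4/41 + 10/41 = 14/41

14/41


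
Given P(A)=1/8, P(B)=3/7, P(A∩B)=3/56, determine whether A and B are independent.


P(A)*P(B) = 1/8*3/7 = 3/56
P(A∩B) = 3/56, which equals P(A)P(B), so independent

Yes, A and B are independent


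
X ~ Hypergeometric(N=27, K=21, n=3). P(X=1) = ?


P(X=1) = C(21,1)*C(6,2) / C(27,3)
= 21*15 / 2925
= 315/2925 = 7/65

7/65


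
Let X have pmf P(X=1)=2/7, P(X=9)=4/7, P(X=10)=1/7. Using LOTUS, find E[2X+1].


E[2X+1] = sum(g(x)*P(x))
= 3*2/7 + 19*4/7 + 21*1/7
= 103/7

103/7


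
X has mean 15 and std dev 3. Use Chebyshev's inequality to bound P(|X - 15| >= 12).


k = 12/3 = 4
Chebyshev: P(|X-mu| >= k*sigma) <= 1/k^2 = 1/4^2 = 1/16

1/16


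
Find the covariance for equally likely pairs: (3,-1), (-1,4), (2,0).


E[X]=4/3, E[Y]=1, E[XY]=-7/3
Cov(X,Y) = E[XY] - E[X]E[Y] = -7/3 - 4/3*1 = -11/3

-11/3


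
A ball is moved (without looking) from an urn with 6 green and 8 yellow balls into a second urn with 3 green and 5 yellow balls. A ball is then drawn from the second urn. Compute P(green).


P(transfer green) = 6/14 = 3/7; P(transfer yellow) = 4/7
If green transferred: Urn II has 4 green of 9, so P(green|green moved) = 4/9
If yellow transferred: Urn II has 3 green of 9, so P(green|yellow moved) = 1/3
By total probability: P(green) = 3/7*4/9 + 4/7*1/3 = 8/21

8/21


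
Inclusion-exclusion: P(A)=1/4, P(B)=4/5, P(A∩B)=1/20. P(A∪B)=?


P(A∪B) = P(A) + P(B) - P(A∩B)
= 1/4 + 4/5 - 1/20 = 1

1


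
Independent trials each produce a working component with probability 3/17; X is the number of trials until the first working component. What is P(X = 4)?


P(X=4) = (1-p)^3 * p = (14/17)^3 * 3/17
= 2744/4913 * 3/17 = 8232/83521

8232/83521


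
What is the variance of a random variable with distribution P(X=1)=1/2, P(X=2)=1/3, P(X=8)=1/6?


E[X] = 5/2, E[X^2] = 25/2
Var(X) = E[X^2] - (E[X])^2 = 25/2 - (5/2)^2 = 25/4

25/4


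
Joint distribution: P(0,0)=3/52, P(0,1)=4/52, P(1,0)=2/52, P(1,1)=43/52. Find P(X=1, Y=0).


Read from table: P(X=1, Y=0) = 2/52 = 1/26

1/26


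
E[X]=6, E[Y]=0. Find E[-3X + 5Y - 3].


E[-3X + 5Y - 3] = -3*E[X] + 5*E[Y] - 3
= (-3)*(6) + (5)*(0) + (-3)
= -18 + 0 - 3 = -21

-21


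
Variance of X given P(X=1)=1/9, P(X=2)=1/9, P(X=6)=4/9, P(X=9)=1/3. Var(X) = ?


E[X] = 6, E[X^2] = 392/9
Var(X) = E[X^2] - (E[X])^2 = 392/9 - (6)^2 = 68/9

68/9


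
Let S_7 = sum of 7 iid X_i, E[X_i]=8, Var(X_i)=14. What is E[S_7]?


E[S_n] = n*E[X_1] = 7*8 = 56

56


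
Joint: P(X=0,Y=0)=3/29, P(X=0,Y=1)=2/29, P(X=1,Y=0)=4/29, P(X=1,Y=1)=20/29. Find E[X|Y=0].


P(Y=0) = 7/29
E[X|Y=0] = (0*3 + 1*4)/7 = 4/7

4/7


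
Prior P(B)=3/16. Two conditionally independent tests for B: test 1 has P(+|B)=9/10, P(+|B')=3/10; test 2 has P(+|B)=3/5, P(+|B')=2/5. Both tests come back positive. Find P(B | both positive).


After test 1: P(+) = 9/10*3/16 + 3/10*13/16 = 33/80
P(B|+) = (27/160)/(33/80) = 9/22
After test 2 (use post1 as new prior): P(+) = 3/5*9/22 + 2/5*13/22 = 53/110
P(B|+,+) = (27/110)/(53/110) = 27/53

27/53


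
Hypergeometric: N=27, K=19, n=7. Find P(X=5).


P(X=5) = C(19,5)*C(8,2) / C(27,7)
= 11628*28 / 888030
= 325584/888030 = 18088/49335

18088/49335


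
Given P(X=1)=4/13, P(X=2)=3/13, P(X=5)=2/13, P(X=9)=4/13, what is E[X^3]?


E[X^3] = sum(g(x)*P(x))
= 1*4/13 + 8*3/13 + 125*2/13 + 729*4/13
= 3194/13

3194/13


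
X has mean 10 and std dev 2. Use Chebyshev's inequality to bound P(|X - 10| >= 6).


k = 6/2 = 3
Chebyshev: P(|X-mu| >= k*sigma) <= 1/k^2 = 1/3^2 = 1/9

1/9


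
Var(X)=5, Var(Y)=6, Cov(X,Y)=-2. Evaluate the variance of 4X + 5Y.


Var(4X + 5Y) = 4^2*Var(X) + 5^2*Var(Y) + 2*4*5*Cov(X,Y)
= 16*5 + 25*6 + 40*(-2)
= 80 + 150 - 80 = 150

150


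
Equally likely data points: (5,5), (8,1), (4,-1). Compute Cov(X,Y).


E[X]=17/3, E[Y]=5/3, E[XY]=29/3
Cov(X,Y) = E[XY] - E[X]E[Y] = 29/3 - 17/3*5/3 = 2/9

2/9


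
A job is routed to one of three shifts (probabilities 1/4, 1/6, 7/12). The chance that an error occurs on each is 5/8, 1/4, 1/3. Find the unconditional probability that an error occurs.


P(A) = P(A|B1)P(B1) + P(A|B2)P(B2) + P(A|B3)P(B3)
= 5/8*1/4 + 1/4*1/6 + 1/3*7/12
= 5/32 + 1/24 + 7/36 = 113/288

113/288


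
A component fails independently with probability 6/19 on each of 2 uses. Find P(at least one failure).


P(at least one) = 1 - P(none)
P(none) = (1 - 6/19)^2 = (13/19)^2 = 169/361
P(at least one) = 1 - 169/361 = 192/361

192/361


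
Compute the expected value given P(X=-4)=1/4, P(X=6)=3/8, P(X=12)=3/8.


E[X] = sum(x * P(x))
= -4*1/4 + 6*3/8 + 12*3/8
= 23/4

23/4


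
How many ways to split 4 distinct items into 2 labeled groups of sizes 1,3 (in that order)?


4! = 24
Denominator: 1!=1 * 3!=6
Coefficient = 24 / 6 = 4

4


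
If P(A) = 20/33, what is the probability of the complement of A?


P(A') = 1 - P(A) = 1 - 20/33 = 13/33

13/33


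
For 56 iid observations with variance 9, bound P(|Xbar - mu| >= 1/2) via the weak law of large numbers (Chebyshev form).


Var(Xbar) = Var(X)/n = 9/56
Chebyshev: P(|Xbar-mu| >= 1/2) <= Var(Xbar)/(1/2)^2 = (9/56)/(1/4) = 9/14

9/14


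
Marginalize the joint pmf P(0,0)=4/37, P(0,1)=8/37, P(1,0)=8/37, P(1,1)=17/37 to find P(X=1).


P(X=1) = P(1,0)+P(1,1) = 8/37 + 17/37 = 25/37

25/37
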